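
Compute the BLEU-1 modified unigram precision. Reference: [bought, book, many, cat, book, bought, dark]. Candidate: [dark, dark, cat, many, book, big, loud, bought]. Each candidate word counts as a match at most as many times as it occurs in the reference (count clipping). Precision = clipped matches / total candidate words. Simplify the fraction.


Reference word counts: {'book': 2, 'bought': 2, 'cat': 1, 'dark': 1, 'many': 1}
Checking each candidate word (with clipping):
  'dark' -> in reference (ref count 1, used 1/1) -> match (matches: 1)
  'dark' -> ref count 1 already used up (1/1) -> clipped, no match (matches: 1)
  'cat' -> in reference (ref count 1, used 1/1) -> match (matches: 2)
  'many' -> in reference (ref count 1, used 1/1) -> match (matches: 3)
  'book' -> in reference (ref count 2, used 1/2) -> match (matches: 4)
  'big' -> not in reference -> no match (matches: 4)
  'loud' -> not in reference -> no match (matches: 4)
  'bought' -> in reference (ref count 2, used 1/2) -> match (matches: 5)
Clipped matches: 5, Candidate length: 8
Precision = 5/8

5/8


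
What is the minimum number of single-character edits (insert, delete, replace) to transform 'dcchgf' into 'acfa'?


Building DP table for s1='dcchgf' (len 6) and s2='acfa' (len 4):
       a  c  f  a
    0  1  2  3  4
  d 1  1  2  3  4
  c 2  2  1  2  3
  c 3  3  2  2  3
  h 4  4  3  3  3
  g 5  5  4  4  4
  f 6  6  5  4  5
Edit distance = dp[6][4] = 5

5


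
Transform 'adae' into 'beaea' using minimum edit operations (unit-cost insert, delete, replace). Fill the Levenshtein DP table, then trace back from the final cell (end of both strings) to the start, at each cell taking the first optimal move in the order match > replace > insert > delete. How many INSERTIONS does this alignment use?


Edit distance = 3. Backtracking from cell (4, 5) with preference match > replace > insert > delete,
then listing the resulting alignment 'adae' -> 'beaea' left to right:
  Step 1: replace a->b
  Step 2: replace d->e
  Step 3: keep 'a'
  Step 4: keep 'e'
  Step 5: insert 'a' [insertion #1]
Total insertions: 1

1


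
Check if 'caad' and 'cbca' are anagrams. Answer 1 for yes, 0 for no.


Sort characters of 'caad': 'aacd'
Sort characters of 'cbca': 'abcc'
Sorted forms differ -> they are NOT anagrams
Result: 0

0


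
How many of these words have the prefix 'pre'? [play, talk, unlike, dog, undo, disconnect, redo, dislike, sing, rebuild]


Checking each word for prefix 'pre':
  'play' -> no (count: 0)
  'talk' -> no (count: 0)
  'unlike' -> no (count: 0)
  'dog' -> no (count: 0)
  'undo' -> no (count: 0)
  'disconnect' -> no (count: 0)
  'redo' -> no (count: 0)
  'dislike' -> no (count: 0)
  'sing' -> no (count: 0)
  'rebuild' -> no (count: 0)
Total with prefix 'pre': 0

0


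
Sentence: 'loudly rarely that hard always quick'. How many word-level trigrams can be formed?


Word trigrams from [6] words:
  Trigram 1: (loudly rarely that)
  Trigram 2: (rarely that hard)
  Trigram 3: (that hard always)
  Trigram 4: (hard always quick)
Total word trigrams: 6 - 2 = 4

4


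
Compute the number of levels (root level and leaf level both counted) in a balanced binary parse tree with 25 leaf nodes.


In a balanced binary tree with n leaves the deepest leaf is ceil(log2(n)) edges below the root,
so counting node levels inclusive of root and leaves gives ceil(log2(n)) + 1 levels.
log2(25) = 4.6439
ceil(4.6439) = 5
levels = 5 + 1 = 6

6


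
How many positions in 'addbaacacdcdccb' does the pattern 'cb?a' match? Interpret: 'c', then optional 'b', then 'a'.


Pattern: cb?a means 'c', then optional 'b', then 'a'.
Scanning 'addbaacacdcdccb' position-by-position:
  Pos 0: window 'add' -> no
  Pos 1: window 'ddb' -> no
  Pos 2: window 'dba' -> no
  Pos 3: window 'baa' -> no
  Pos 4: window 'aac' -> no
  Pos 5: window 'aca' -> no
  Pos 6: window 'cac' -> MATCH
  Pos 7: window 'acd' -> no
  Pos 8: window 'cdc' -> no
  Pos 9: window 'dcd' -> no
  Pos 10: window 'cdc' -> no
  Pos 11: window 'dcc' -> no
  Pos 12: window 'ccb' -> no
  Pos 13: window 'cb' -> no
  Pos 14: window 'b' -> no
Total matches: 1

1


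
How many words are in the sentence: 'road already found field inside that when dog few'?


Counting words by splitting on spaces:
  Word 1: 'road'
  Word 2: 'already'
  Word 3: 'found'
  Word 4: 'field'
  Word 5: 'inside'
  Word 6: 'that'
  Word 7: 'when'
  Word 8: 'dog'
  Word 9: 'few'
Total words: 9

9


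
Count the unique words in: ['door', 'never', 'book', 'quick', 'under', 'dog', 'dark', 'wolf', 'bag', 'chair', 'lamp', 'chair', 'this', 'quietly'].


Listing all tokens and tracking unique types:
  Token 1: 'door' -> NEW (unique so far: 1)
  Token 2: 'never' -> NEW (unique so far: 2)
  Token 3: 'book' -> NEW (unique so far: 3)
  Token 4: 'quick' -> NEW (unique so far: 4)
  Token 5: 'under' -> NEW (unique so far: 5)
  Token 6: 'dog' -> NEW (unique so far: 6)
  Token 7: 'dark' -> NEW (unique so far: 7)
  Token 8: 'wolf' -> NEW (unique so far: 8)
  Token 9: 'bag' -> NEW (unique so far: 9)
  Token 10: 'chair' -> NEW (unique so far: 10)
  Token 11: 'lamp' -> NEW (unique so far: 11)
  Token 12: 'chair' -> duplicate (unique so far: 11)
  Token 13: 'this' -> NEW (unique so far: 12)
  Token 14: 'quietly' -> NEW (unique so far: 13)
Unique types: ('bag', 'book', 'chair', 'dark', 'dog', 'door', 'lamp', 'never', 'quick', 'quietly', 'this', 'under', 'wolf')
Vocabulary size: 13

13


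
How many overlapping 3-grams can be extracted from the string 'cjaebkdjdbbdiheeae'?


String 'cjaebkdjdbbdiheeae' has length L = 18.
Number of overlapping n-grams = L - n + 1
Substituting: 18 - 3 + 1 = 16

16


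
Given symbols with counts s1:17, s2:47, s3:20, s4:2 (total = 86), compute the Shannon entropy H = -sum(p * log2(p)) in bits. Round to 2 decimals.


Computing entropy H = -sum(p_i * log2(p_i)):
  s1: p = 17/86 = 0.1977, -p*log2(p) = 0.4623
  s2: p = 47/86 = 0.5465, -p*log2(p) = 0.4764
  s3: p = 20/86 = 0.2326, -p*log2(p) = 0.4894
  s4: p = 2/86 = 0.0233, -p*log2(p) = 0.1262
H = sum of terms = 1.5543
Rounded to 2 decimals: 1.55

1.55


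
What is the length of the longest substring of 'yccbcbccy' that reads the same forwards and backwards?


Scanning 'yccbcbccy' for palindromic substrings.
Substring at positions 0-8: 'yccbcbccy'.
Check: reverse('yccbcbccy') = 'yccbcbccy' -> palindrome confirmed.
No longer palindromic substring exists; longest length = 9

9


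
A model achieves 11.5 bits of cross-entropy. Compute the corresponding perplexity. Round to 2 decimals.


Perplexity formula: PP = 2^H
H = 11.5
PP = 2^11.5
Decompose: 2^11.5 = 2^11 * 2^0.5 = 2^11 * sqrt(2)
2^11 = 2048, sqrt(2) ~ 1.4142136
PP ~ 2048 * 1.4142136 = 2896.3094528
Rounded to 2 decimals: 2896.31

2896.31


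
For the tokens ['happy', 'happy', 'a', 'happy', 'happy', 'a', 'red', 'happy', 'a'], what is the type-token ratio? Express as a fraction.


Tokens: 9
Unique types: ('a', 'happy', 'red') = 3
TTR = 3/9
Simplify: divide both by 3 -> 1/3
TTR = 1/3

1/3


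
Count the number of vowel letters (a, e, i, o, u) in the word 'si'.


Scanning each character of 'si':
  Position 1: 's' -> consonant (running count: 0)
  Position 2: 'i' -> vowel (running count: 1)
Total vowels: 1

1


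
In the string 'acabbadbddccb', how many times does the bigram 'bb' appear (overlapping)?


Scanning 'acabbadbddccb' for bigram 'bb':
  Position 0: 'ac' -> no
  Position 1: 'ca' -> no
  Position 2: 'ab' -> no
  Position 3: 'bb' -> MATCH
  Position 4: 'ba' -> no
  Position 5: 'ad' -> no
  Position 6: 'db' -> no
  Position 7: 'bd' -> no
  Position 8: 'dd' -> no
  Position 9: 'dc' -> no
  Position 10: 'cc' -> no
  Position 11: 'cb' -> no
Total matches: 1

1


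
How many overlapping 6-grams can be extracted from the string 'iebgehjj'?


String 'iebgehjj' has length L = 8.
Number of overlapping n-grams = L - n + 1
Substituting: 8 - 6 + 1 = 3

3


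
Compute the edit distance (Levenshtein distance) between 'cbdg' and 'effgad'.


Building DP table for s1='cbdg' (len 4) and s2='effgad' (len 6):
       e  f  f  g  a  d
    0  1  2  3  4  5  6
  c 1  1  2  3  4  5  6
  b 2  2  2  3  4  5  6
  d 3  3  3  3  4  5  5
  g 4  4  4  4  3  4  5
Edit distance = dp[4][6] = 5

5


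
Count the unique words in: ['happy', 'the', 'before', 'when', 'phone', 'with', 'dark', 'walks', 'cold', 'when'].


Listing all tokens and tracking unique types:
  Token 1: 'happy' -> NEW (unique so far: 1)
  Token 2: 'the' -> NEW (unique so far: 2)
  Token 3: 'before' -> NEW (unique so far: 3)
  Token 4: 'when' -> NEW (unique so far: 4)
  Token 5: 'phone' -> NEW (unique so far: 5)
  Token 6: 'with' -> NEW (unique so far: 6)
  Token 7: 'dark' -> NEW (unique so far: 7)
  Token 8: 'walks' -> NEW (unique so far: 8)
  Token 9: 'cold' -> NEW (unique so far: 9)
  Token 10: 'when' -> duplicate (unique so far: 9)
Unique types: ('before', 'cold', 'dark', 'happy', 'phone', 'the', 'walks', 'when', 'with')
Vocabulary size: 9

9


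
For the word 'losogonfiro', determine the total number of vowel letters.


Scanning each character of 'losogonfiro':
  Position 1: 'l' -> consonant (running count: 0)
  Position 2: 'o' -> vowel (running count: 1)
  Position 3: 's' -> consonant (running count: 1)
  Position 4: 'o' -> vowel (running count: 2)
  Position 5: 'g' -> consonant (running count: 2)
  Position 6: 'o' -> vowel (running count: 3)
  Position 7: 'n' -> consonant (running count: 3)
  Position 8: 'f' -> consonant (running count: 3)
  Position 9: 'i' -> vowel (running count: 4)
  Position 10: 'r' -> consonant (running count: 4)
  Position 11: 'o' -> vowel (running count: 5)
Total vowels: 5

5


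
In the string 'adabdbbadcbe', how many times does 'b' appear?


Scanning 'adabdbbadcbe' for 'b':
  Position 3: 'b' -> MATCH (count: 1)
  Position 5: 'b' -> MATCH (count: 2)
  Position 6: 'b' -> MATCH (count: 3)
  Position 10: 'b' -> MATCH (count: 4)
Total occurrences of 'b': 4

4


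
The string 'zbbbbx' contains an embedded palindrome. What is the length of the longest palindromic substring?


Scanning 'zbbbbx' for palindromic substrings.
Substring at positions 1-4: 'bbbb'.
Check: reverse('bbbb') = 'bbbb' -> palindrome confirmed.
Neighbouring characters ('z' / 'x') break symmetry, so it cannot extend further.
No longer palindromic substring exists; longest length = 4

4


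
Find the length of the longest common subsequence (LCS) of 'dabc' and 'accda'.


DP table for LCS of 'dabc' and 'accda':
       a  c  c  d  a
    0  0  0  0  0  0
  d 0  0  0  0  1  1
  a 0  1  1  1  1  2
  b 0  1  1  1  1  2
  c 0  1  2  2  2  2
LCS: 'da'
LCS length = 2

2


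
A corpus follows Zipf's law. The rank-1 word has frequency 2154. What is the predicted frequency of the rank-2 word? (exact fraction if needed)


Zipf's law: freq(rank) = f1 / rank
f1 = 2154, rank = 2
freq = 2154 / 2
= 1077

1077


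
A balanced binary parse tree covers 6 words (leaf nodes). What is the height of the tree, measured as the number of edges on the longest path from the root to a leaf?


In a balanced binary tree with n leaves the deepest leaf is ceil(log2(n)) edges below the root.
log2(6) = 2.5850
ceil(2.5850) = 3
height (edges) = 3

3


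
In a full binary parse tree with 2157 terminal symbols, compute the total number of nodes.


Leaf nodes (terminals): 2157
Internal nodes = n - 1 = 2157 - 1 = 2156
Total = leaves + internal = 2157 + 2156 = 4313

4313


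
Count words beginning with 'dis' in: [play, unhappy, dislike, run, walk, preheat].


Checking each word for prefix 'dis':
  'play' -> no (count: 0)
  'unhappy' -> no (count: 0)
  'dislike' -> YES, starts with 'dis' (count: 1)
  'run' -> no (count: 1)
  'walk' -> no (count: 1)
  'preheat' -> no (count: 1)
Total with prefix 'dis': 1

1


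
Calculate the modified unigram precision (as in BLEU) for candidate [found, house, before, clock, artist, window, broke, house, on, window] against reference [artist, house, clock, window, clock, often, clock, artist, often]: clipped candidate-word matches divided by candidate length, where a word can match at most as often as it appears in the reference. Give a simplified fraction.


Reference word counts: {'artist': 2, 'clock': 3, 'house': 1, 'often': 2, 'window': 1}
Checking each candidate word (with clipping):
  'found' -> not in reference -> no match (matches: 0)
  'house' -> in reference (ref count 1, used 1/1) -> match (matches: 1)
  'before' -> not in reference -> no match (matches: 1)
  'clock' -> in reference (ref count 3, used 1/3) -> match (matches: 2)
  'artist' -> in reference (ref count 2, used 1/2) -> match (matches: 3)
  'window' -> in reference (ref count 1, used 1/1) -> match (matches: 4)
  'broke' -> not in reference -> no match (matches: 4)
  'house' -> ref count 1 already used up (1/1) -> clipped, no match (matches: 4)
  'on' -> not in reference -> no match (matches: 4)
  'window' -> ref count 1 already used up (1/1) -> clipped, no match (matches: 4)
Clipped matches: 4, Candidate length: 10
Precision = 4/10 = 2/5

2/5


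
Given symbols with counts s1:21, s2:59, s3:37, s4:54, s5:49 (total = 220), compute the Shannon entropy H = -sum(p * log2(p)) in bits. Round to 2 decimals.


Computing entropy H = -sum(p_i * log2(p_i)):
  s1: p = 21/220 = 0.0955, -p*log2(p) = 0.3235
  s2: p = 59/220 = 0.2682, -p*log2(p) = 0.5092
  s3: p = 37/220 = 0.1682, -p*log2(p) = 0.4325
  s4: p = 54/220 = 0.2455, -p*log2(p) = 0.4974
  s5: p = 49/220 = 0.2227, -p*log2(p) = 0.4826
H = sum of terms = 2.2452
Rounded to 2 decimals: 2.25

2.25


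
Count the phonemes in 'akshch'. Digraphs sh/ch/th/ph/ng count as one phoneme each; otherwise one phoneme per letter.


Parsing 'akshch' greedily, digraphs first:
  'a' -> vowel phoneme (phonemes so far: 1)
  'k' -> consonant phoneme (phonemes so far: 2)
  'sh' -> digraph (1 consonant phoneme) (phonemes so far: 3)
  'ch' -> digraph (1 consonant phoneme) (phonemes so far: 4)
Total phonemes: 4

4


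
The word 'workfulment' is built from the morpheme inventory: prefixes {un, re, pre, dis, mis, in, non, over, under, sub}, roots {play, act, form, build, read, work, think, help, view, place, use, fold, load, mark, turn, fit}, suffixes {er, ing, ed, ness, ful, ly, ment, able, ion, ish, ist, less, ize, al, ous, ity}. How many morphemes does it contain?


Segmenting 'workfulment' against the inventory:
  'work' -> root (morpheme 1)
  'ful' -> suffix (morpheme 2)
  'ment' -> suffix (morpheme 3)
Total morphemes: 3

3


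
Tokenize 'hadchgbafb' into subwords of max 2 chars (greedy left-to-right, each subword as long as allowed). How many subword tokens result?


'hadchgbafb' has 10 characters.
Chunking with max size 2:
  Chunk 1: 'ha' (positions 0-1)
  Chunk 2: 'dc' (positions 2-3)
  Chunk 3: 'hg' (positions 4-5)
  Chunk 4: 'ba' (positions 6-7)
  Chunk 5: 'fb' (positions 8-9)
Total chunks: ceil(10 / 2) = 5

5


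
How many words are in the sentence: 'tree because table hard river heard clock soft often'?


Counting words by splitting on spaces:
  Word 1: 'tree'
  Word 2: 'because'
  Word 3: 'table'
  Word 4: 'hard'
  Word 5: 'river'
  Word 6: 'heard'
  Word 7: 'clock'
  Word 8: 'soft'
  Word 9: 'often'
Total words: 9

9


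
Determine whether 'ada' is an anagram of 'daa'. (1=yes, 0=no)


Sort characters of 'ada': 'aad'
Sort characters of 'daa': 'aad'
Sorted forms match -> they ARE anagrams
Result: 1

1


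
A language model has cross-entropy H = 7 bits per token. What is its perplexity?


Perplexity formula: PP = 2^H
H = 7
PP = 2^7
Steps: 2^1 = 2, 2^2 = 4, 2^3 = 8, 2^4 = 16, 2^5 = 32, 2^6 = 64, 2^7 = 128
PP = 128

128


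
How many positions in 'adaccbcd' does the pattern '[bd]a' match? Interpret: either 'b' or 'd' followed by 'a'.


Pattern: [bd]a means either 'b' or 'd' followed by 'a'.
Scanning 'adaccbcd' position-by-position:
  Pos 0: window 'ad' -> no
  Pos 1: window 'da' -> MATCH
  Pos 2: window 'ac' -> no
  Pos 3: window 'cc' -> no
  Pos 4: window 'cb' -> no
  Pos 5: window 'bc' -> no
  Pos 6: window 'cd' -> no
  Pos 7: window 'd' -> no
Total matches: 1

1


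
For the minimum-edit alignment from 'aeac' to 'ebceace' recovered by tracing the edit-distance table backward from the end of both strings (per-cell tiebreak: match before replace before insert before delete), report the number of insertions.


Edit distance = 4. Backtracking from cell (4, 7) with preference match > replace > insert > delete,
then listing the resulting alignment 'aeac' -> 'ebceace' left to right:
  Step 1: insert 'e' [insertion #1]
  Step 2: insert 'b' [insertion #2]
  Step 3: replace a->c
  Step 4: keep 'e'
  Step 5: keep 'a'
  Step 6: keep 'c'
  Step 7: insert 'e' [insertion #3]
Total insertions: 3

3


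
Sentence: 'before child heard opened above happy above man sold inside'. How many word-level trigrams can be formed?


Word trigrams from [10] words:
  Trigram 1: (before child heard)
  Trigram 2: (child heard opened)
  Trigram 3: (heard opened above)
  Trigram 4: (opened above happy)
  Trigram 5: (above happy above)
  Trigram 6: (happy above man)
  Trigram 7: (above man sold)
  Trigram 8: (man sold inside)
Total word trigrams: 10 - 2 = 8

8


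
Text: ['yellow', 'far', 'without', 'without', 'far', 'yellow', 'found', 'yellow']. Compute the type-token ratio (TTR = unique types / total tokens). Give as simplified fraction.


Tokens: 8
Unique types: ('far', 'found', 'without', 'yellow') = 4
TTR = 4/8
Simplify: divide both by 4 -> 1/2
TTR = 1/2

1/2


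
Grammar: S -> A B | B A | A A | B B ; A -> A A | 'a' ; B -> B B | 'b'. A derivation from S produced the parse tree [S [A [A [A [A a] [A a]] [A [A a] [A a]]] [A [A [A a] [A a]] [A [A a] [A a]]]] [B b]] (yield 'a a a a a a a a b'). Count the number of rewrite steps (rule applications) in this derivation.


Every bracketed nonterminal node [X ...] in the tree is produced by exactly one rule application.
Reading the tree off as a leftmost derivation:
  Step 1: S  =>  A B   (applied S -> A B)
  Step 2: A B  =>  A A B   (applied A -> A A)
  Step 3: A A B  =>  A A A B   (applied A -> A A)
  Step 4: A A A B  =>  A A A A B   (applied A -> A A)
  Step 5: A A A A B  =>  a A A A B   (applied A -> a)
  Step 6: a A A A B  =>  a a A A B   (applied A -> a)
  Step 7: a a A A B  =>  a a A A A B   (applied A -> A A)
  Step 8: a a A A A B  =>  a a a A A B   (applied A -> a)
  Step 9: a a a A A B  =>  a a a a A B   (applied A -> a)
  Step 10: a a a a A B  =>  a a a a A A B   (applied A -> A A)
  Step 11: a a a a A A B  =>  a a a a A A A B   (applied A -> A A)
  Step 12: a a a a A A A B  =>  a a a a a A A B   (applied A -> a)
  Step 13: a a a a a A A B  =>  a a a a a a A B   (applied A -> a)
  Step 14: a a a a a a A B  =>  a a a a a a A A B   (applied A -> A A)
  Step 15: a a a a a a A A B  =>  a a a a a a a A B   (applied A -> a)
  Step 16: a a a a a a a A B  =>  a a a a a a a a B   (applied A -> a)
  Step 17: a a a a a a a a B  =>  a a a a a a a a b   (applied B -> b)
Final yield: a a a a a a a a b
Total rewrite steps: 17

17


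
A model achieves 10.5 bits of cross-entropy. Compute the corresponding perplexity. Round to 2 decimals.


Perplexity formula: PP = 2^H
H = 10.5
PP = 2^10.5
Decompose: 2^10.5 = 2^10 * 2^0.5 = 2^10 * sqrt(2)
2^10 = 1024, sqrt(2) ~ 1.4142136
PP ~ 1024 * 1.4142136 = 1448.1547264
Rounded to 2 decimals: 1448.15

1448.15


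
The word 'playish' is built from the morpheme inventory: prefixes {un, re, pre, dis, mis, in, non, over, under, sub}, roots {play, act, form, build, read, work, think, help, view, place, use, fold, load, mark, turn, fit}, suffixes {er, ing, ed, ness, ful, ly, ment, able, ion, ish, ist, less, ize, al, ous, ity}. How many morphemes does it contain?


Segmenting 'playish' against the inventory:
  'play' -> root (morpheme 1)
  'ish' -> suffix (morpheme 2)
Total morphemes: 2

2


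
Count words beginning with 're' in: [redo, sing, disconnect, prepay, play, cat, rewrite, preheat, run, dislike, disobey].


Checking each word for prefix 're':
  'redo' -> YES, starts with 're' (count: 1)
  'sing' -> no (count: 1)
  'disconnect' -> no (count: 1)
  'prepay' -> no (count: 1)
  'play' -> no (count: 1)
  'cat' -> no (count: 1)
  'rewrite' -> YES, starts with 're' (count: 2)
  'preheat' -> no (count: 2)
  'run' -> no (count: 2)
  'dislike' -> no (count: 2)
  'disobey' -> no (count: 2)
Total with prefix 're': 2

2


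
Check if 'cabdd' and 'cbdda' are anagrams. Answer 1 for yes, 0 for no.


Sort characters of 'cabdd': 'abcdd'
Sort characters of 'cbdda': 'abcdd'
Sorted forms match -> they ARE anagrams
Result: 1

1


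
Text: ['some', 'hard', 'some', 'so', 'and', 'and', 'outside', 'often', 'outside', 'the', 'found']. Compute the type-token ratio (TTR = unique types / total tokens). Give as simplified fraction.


Tokens: 11
Unique types: ('and', 'found', 'hard', 'often', 'outside', 'so', 'some', 'the') = 8
TTR = 8/11
Already in lowest terms.

8/11


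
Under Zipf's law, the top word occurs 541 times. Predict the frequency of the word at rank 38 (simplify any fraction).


Zipf's law: freq(rank) = f1 / rank
f1 = 541, rank = 38
freq = 541 / 38
GCD(541, 38) = 1
Simplified: 541/38

541/38


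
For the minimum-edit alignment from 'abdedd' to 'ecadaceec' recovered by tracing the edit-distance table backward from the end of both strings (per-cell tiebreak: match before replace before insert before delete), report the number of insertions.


Edit distance = 7. Backtracking from cell (6, 9) with preference match > replace > insert > delete,
then listing the resulting alignment 'abdedd' -> 'ecadaceec' left to right:
  Step 1: insert 'e' [insertion #1]
  Step 2: insert 'c' [insertion #2]
  Step 3: keep 'a'
  Step 4: insert 'd' [insertion #3]
  Step 5: replace b->a
  Step 6: replace d->c
  Step 7: keep 'e'
  Step 8: replace d->e
  Step 9: replace d->c
Total insertions: 3

3


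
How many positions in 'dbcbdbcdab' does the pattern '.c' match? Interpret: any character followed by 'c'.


Pattern: .c means any character followed by 'c'.
Scanning 'dbcbdbcdab' position-by-position:
  Pos 0: window 'db' -> no
  Pos 1: window 'bc' -> MATCH
  Pos 2: window 'cb' -> no
  Pos 3: window 'bd' -> no
  Pos 4: window 'db' -> no
  Pos 5: window 'bc' -> MATCH
  Pos 6: window 'cd' -> no
  Pos 7: window 'da' -> no
  Pos 8: window 'ab' -> no
  Pos 9: window 'b' -> no
Total matches: 2

2


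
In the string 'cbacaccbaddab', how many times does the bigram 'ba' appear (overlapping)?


Scanning 'cbacaccbaddab' for bigram 'ba':
  Position 0: 'cb' -> no
  Position 1: 'ba' -> MATCH
  Position 2: 'ac' -> no
  Position 3: 'ca' -> no
  Position 4: 'ac' -> no
  Position 5: 'cc' -> no
  Position 6: 'cb' -> no
  Position 7: 'ba' -> MATCH
  Position 8: 'ad' -> no
  Position 9: 'dd' -> no
  Position 10: 'da' -> no
  Position 11: 'ab' -> no
Total matches: 2

2


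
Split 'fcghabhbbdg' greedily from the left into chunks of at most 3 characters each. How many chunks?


'fcghabhbbdg' has 11 characters.
Chunking with max size 3:
  Chunk 1: 'fcg' (positions 0-2)
  Chunk 2: 'hab' (positions 3-5)
  Chunk 3: 'hbb' (positions 6-8)
  Chunk 4: 'dg' (positions 9-10)
Total chunks: ceil(11 / 3) = 4

4


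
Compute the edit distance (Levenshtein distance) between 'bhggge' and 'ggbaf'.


Building DP table for s1='bhggge' (len 6) and s2='ggbaf' (len 5):
       g  g  b  a  f
    0  1  2  3  4  5
  b 1  1  2  2  3  4
  h 2  2  2  3  3  4
  g 3  2  2  3  4  4
  g 4  3  2  3  4  5
  g 5  4  3  3  4  5
  e 6  5  4  4  4  5
Edit distance = dp[6][5] = 5

5


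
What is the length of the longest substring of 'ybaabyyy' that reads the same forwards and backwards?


Scanning 'ybaabyyy' for palindromic substrings.
Substring at positions 0-5: 'ybaaby'.
Check: reverse('ybaaby') = 'ybaaby' -> palindrome confirmed.
Neighbouring characters ('-' / 'y') break symmetry, so it cannot extend further.
No longer palindromic substring exists; longest length = 6

6


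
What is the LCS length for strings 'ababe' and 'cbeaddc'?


DP table for LCS of 'ababe' and 'cbeaddc':
       c  b  e  a  d  d  c
    0  0  0  0  0  0  0  0
  a 0  0  0  0  1  1  1  1
  b 0  0  1  1  1  1  1  1
  a 0  0  1  1  2  2  2  2
  b 0  0  1  1  2  2  2  2
  e 0  0  1  2  2  2  2  2
LCS: 'ba'
LCS length = 2

2


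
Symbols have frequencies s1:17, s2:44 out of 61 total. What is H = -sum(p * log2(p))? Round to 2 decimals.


Computing entropy H = -sum(p_i * log2(p_i)):
  s1: p = 17/61 = 0.2787, -p*log2(p) = 0.5137
  s2: p = 44/61 = 0.7213, -p*log2(p) = 0.3400
H = sum of terms = 0.8537
Rounded to 2 decimals: 0.85

0.85


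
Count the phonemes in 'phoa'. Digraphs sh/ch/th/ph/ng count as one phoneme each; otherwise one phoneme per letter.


Parsing 'phoa' greedily, digraphs first:
  'ph' -> digraph (1 consonant phoneme) (phonemes so far: 1)
  'o' -> vowel phoneme (phonemes so far: 2)
  'a' -> vowel phoneme (phonemes so far: 3)
Total phonemes: 3

3


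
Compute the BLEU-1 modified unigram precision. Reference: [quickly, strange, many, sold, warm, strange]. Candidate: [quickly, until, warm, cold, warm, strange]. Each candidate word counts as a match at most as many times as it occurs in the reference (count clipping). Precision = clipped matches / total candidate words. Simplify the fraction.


Reference word counts: {'many': 1, 'quickly': 1, 'sold': 1, 'strange': 2, 'warm': 1}
Checking each candidate word (with clipping):
  'quickly' -> in reference (ref count 1, used 1/1) -> match (matches: 1)
  'until' -> not in reference -> no match (matches: 1)
  'warm' -> in reference (ref count 1, used 1/1) -> match (matches: 2)
  'cold' -> not in reference -> no match (matches: 2)
  'warm' -> ref count 1 already used up (1/1) -> clipped, no match (matches: 2)
  'strange' -> in reference (ref count 2, used 1/2) -> match (matches: 3)
Clipped matches: 3, Candidate length: 6
Precision = 3/6 = 1/2

1/2


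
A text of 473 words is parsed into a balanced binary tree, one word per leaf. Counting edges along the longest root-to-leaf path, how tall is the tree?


In a balanced binary tree with n leaves the deepest leaf is ceil(log2(n)) edges below the root.
log2(473) = 8.8857
ceil(8.8857) = 9
height (edges) = 9

9


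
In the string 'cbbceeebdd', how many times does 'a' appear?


Scanning 'cbbceeebdd' for 'a':
  No matches found.
Total occurrences of 'a': 0

0


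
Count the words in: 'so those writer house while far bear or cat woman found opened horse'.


Counting words by splitting on spaces:
  Word 1: 'so'
  Word 2: 'those'
  Word 3: 'writer'
  Word 4: 'house'
  Word 5: 'while'
  Word 6: 'far'
  Word 7: 'bear'
  Word 8: 'or'
  Word 9: 'cat'
  Word 10: 'woman'
  Word 11: 'found'
  Word 12: 'opened'
  Word 13: 'horse'
Total words: 13

13


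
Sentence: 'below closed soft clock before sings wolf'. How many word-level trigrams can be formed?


Word trigrams from [7] words:
  Trigram 1: (below closed soft)
  Trigram 2: (closed soft clock)
  Trigram 3: (soft clock before)
  Trigram 4: (clock before sings)
  Trigram 5: (before sings wolf)
Total word trigrams: 7 - 2 = 5

5


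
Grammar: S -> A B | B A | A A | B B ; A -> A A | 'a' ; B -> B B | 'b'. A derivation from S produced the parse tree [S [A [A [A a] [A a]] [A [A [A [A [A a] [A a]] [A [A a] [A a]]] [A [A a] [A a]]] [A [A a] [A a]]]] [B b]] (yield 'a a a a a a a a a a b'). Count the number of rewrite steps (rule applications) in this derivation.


Every bracketed nonterminal node [X ...] in the tree is produced by exactly one rule application.
Reading the tree off as a leftmost derivation:
  Step 1: S  =>  A B   (applied S -> A B)
  Step 2: A B  =>  A A B   (applied A -> A A)
  Step 3: A A B  =>  A A A B   (applied A -> A A)
  Step 4: A A A B  =>  a A A B   (applied A -> a)
  Step 5: a A A B  =>  a a A B   (applied A -> a)
  Step 6: a a A B  =>  a a A A B   (applied A -> A A)
  Step 7: a a A A B  =>  a a A A A B   (applied A -> A A)
  Step 8: a a A A A B  =>  a a A A A A B   (applied A -> A A)
  Step 9: a a A A A A B  =>  a a A A A A A B   (applied A -> A A)
  Step 10: a a A A A A A B  =>  a a a A A A A B   (applied A -> a)
  Step 11: a a a A A A A B  =>  a a a a A A A B   (applied A -> a)
  Step 12: a a a a A A A B  =>  a a a a A A A A B   (applied A -> A A)
  Step 13: a a a a A A A A B  =>  a a a a a A A A B   (applied A -> a)
  Step 14: a a a a a A A A B  =>  a a a a a a A A B   (applied A -> a)
  Step 15: a a a a a a A A B  =>  a a a a a a A A A B   (applied A -> A A)
  Step 16: a a a a a a A A A B  =>  a a a a a a a A A B   (applied A -> a)
  Step 17: a a a a a a a A A B  =>  a a a a a a a a A B   (applied A -> a)
  Step 18: a a a a a a a a A B  =>  a a a a a a a a A A B   (applied A -> A A)
  Step 19: a a a a a a a a A A B  =>  a a a a a a a a a A B   (applied A -> a)
  Step 20: a a a a a a a a a A B  =>  a a a a a a a a a a B   (applied A -> a)
  Step 21: a a a a a a a a a a B  =>  a a a a a a a a a a b   (applied B -> b)
Final yield: a a a a a a a a a a b
Total rewrite steps: 21

21


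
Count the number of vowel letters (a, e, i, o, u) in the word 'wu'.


Scanning each character of 'wu':
  Position 1: 'w' -> consonant (running count: 0)
  Position 2: 'u' -> vowel (running count: 1)
Total vowels: 1

1


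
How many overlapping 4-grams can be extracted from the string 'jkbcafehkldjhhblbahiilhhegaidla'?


String 'jkbcafehkldjhhblbahiilhhegaidla' has length L = 31.
Number of overlapping n-grams = L - n + 1
Substituting: 31 - 4 + 1 = 28

28


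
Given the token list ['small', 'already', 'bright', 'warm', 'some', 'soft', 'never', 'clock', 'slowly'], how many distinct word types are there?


Listing all tokens and tracking unique types:
  Token 1: 'small' -> NEW (unique so far: 1)
  Token 2: 'already' -> NEW (unique so far: 2)
  Token 3: 'bright' -> NEW (unique so far: 3)
  Token 4: 'warm' -> NEW (unique so far: 4)
  Token 5: 'some' -> NEW (unique so far: 5)
  Token 6: 'soft' -> NEW (unique so far: 6)
  Token 7: 'never' -> NEW (unique so far: 7)
  Token 8: 'clock' -> NEW (unique so far: 8)
  Token 9: 'slowly' -> NEW (unique so far: 9)
Unique types: ('already', 'bright', 'clock', 'never', 'slowly', 'small', 'soft', 'some', 'warm')
Vocabulary size: 9

9


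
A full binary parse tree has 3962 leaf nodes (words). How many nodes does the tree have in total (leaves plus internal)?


Leaf nodes (terminals): 3962
Internal nodes = n - 1 = 3962 - 1 = 3961
Total = leaves + internal = 3962 + 3961 = 7923

7923


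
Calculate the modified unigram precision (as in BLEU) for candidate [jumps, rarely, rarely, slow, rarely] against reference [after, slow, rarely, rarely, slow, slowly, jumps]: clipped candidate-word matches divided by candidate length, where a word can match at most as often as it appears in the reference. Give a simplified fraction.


Reference word counts: {'after': 1, 'jumps': 1, 'rarely': 2, 'slow': 2, 'slowly': 1}
Checking each candidate word (with clipping):
  'jumps' -> in reference (ref count 1, used 1/1) -> match (matches: 1)
  'rarely' -> in reference (ref count 2, used 1/2) -> match (matches: 2)
  'rarely' -> in reference (ref count 2, used 2/2) -> match (matches: 3)
  'slow' -> in reference (ref count 2, used 1/2) -> match (matches: 4)
  'rarely' -> ref count 2 already used up (2/2) -> clipped, no match (matches: 4)
Clipped matches: 4, Candidate length: 5
Precision = 4/5

4/5


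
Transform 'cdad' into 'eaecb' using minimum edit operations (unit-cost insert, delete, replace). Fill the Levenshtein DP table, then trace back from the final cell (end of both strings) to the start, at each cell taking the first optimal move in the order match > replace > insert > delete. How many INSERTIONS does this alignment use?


Edit distance = 5. Backtracking from cell (4, 5) with preference match > replace > insert > delete,
then listing the resulting alignment 'cdad' -> 'eaecb' left to right:
  Step 1: insert 'e' [insertion #1]
  Step 2: replace c->a
  Step 3: replace d->e
  Step 4: replace a->c
  Step 5: replace d->b
Total insertions: 1

1


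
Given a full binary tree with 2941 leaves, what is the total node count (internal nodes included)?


Leaf nodes (terminals): 2941
Internal nodes = n - 1 = 2941 - 1 = 2940
Total = leaves + internal = 2941 + 2940 = 5881

5881


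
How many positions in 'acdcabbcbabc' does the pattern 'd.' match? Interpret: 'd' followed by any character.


Pattern: d. means 'd' followed by any character.
Scanning 'acdcabbcbabc' position-by-position:
  Pos 0: window 'ac' -> no
  Pos 1: window 'cd' -> no
  Pos 2: window 'dc' -> MATCH
  Pos 3: window 'ca' -> no
  Pos 4: window 'ab' -> no
  Pos 5: window 'bb' -> no
  Pos 6: window 'bc' -> no
  Pos 7: window 'cb' -> no
  Pos 8: window 'ba' -> no
  Pos 9: window 'ab' -> no
  Pos 10: window 'bc' -> no
  Pos 11: window 'c' -> no
Total matches: 1

1


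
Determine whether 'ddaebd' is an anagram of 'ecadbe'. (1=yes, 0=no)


Sort characters of 'ddaebd': 'abddde'
Sort characters of 'ecadbe': 'abcdee'
Sorted forms differ -> they are NOT anagrams
Result: 0

0


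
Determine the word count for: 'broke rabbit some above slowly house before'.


Counting words by splitting on spaces:
  Word 1: 'broke'
  Word 2: 'rabbit'
  Word 3: 'some'
  Word 4: 'above'
  Word 5: 'slowly'
  Word 6: 'house'
  Word 7: 'before'
Total words: 7

7


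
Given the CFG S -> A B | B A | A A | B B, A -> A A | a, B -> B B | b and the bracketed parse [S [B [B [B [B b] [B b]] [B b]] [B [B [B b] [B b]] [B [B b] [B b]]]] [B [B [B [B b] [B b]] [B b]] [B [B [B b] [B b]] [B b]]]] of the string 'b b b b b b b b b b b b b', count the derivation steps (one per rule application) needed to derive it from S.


Every bracketed nonterminal node [X ...] in the tree is produced by exactly one rule application.
Reading the tree off as a leftmost derivation:
  Step 1: S  =>  B B   (applied S -> B B)
  Step 2: B B  =>  B B B   (applied B -> B B)
  Step 3: B B B  =>  B B B B   (applied B -> B B)
  Step 4: B B B B  =>  B B B B B   (applied B -> B B)
  Step 5: B B B B B  =>  b B B B B   (applied B -> b)
  Step 6: b B B B B  =>  b b B B B   (applied B -> b)
  Step 7: b b B B B  =>  b b b B B   (applied B -> b)
  Step 8: b b b B B  =>  b b b B B B   (applied B -> B B)
  Step 9: b b b B B B  =>  b b b B B B B   (applied B -> B B)
  Step 10: b b b B B B B  =>  b b b b B B B   (applied B -> b)
  Step 11: b b b b B B B  =>  b b b b b B B   (applied B -> b)
  Step 12: b b b b b B B  =>  b b b b b B B B   (applied B -> B B)
  Step 13: b b b b b B B B  =>  b b b b b b B B   (applied B -> b)
  Step 14: b b b b b b B B  =>  b b b b b b b B   (applied B -> b)
  Step 15: b b b b b b b B  =>  b b b b b b b B B   (applied B -> B B)
  Step 16: b b b b b b b B B  =>  b b b b b b b B B B   (applied B -> B B)
  Step 17: b b b b b b b B B B  =>  b b b b b b b B B B B   (applied B -> B B)
  Step 18: b b b b b b b B B B B  =>  b b b b b b b b B B B   (applied B -> b)
  Step 19: b b b b b b b b B B B  =>  b b b b b b b b b B B   (applied B -> b)
  Step 20: b b b b b b b b b B B  =>  b b b b b b b b b b B   (applied B -> b)
  Step 21: b b b b b b b b b b B  =>  b b b b b b b b b b B B   (applied B -> B B)
  Step 22: b b b b b b b b b b B B  =>  b b b b b b b b b b B B B   (applied B -> B B)
  Step 23: b b b b b b b b b b B B B  =>  b b b b b b b b b b b B B   (applied B -> b)
  Step 24: b b b b b b b b b b b B B  =>  b b b b b b b b b b b b B   (applied B -> b)
  Step 25: b b b b b b b b b b b b B  =>  b b b b b b b b b b b b b   (applied B -> b)
Final yield: b b b b b b b b b b b b b
Total rewrite steps: 25

25


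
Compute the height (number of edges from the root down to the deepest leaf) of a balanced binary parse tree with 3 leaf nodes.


In a balanced binary tree with n leaves the deepest leaf is ceil(log2(n)) edges below the root.
log2(3) = 1.5850
ceil(1.5850) = 2
height (edges) = 2

2


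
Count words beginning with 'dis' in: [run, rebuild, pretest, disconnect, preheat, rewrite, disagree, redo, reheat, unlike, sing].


Checking each word for prefix 'dis':
  'run' -> no (count: 0)
  'rebuild' -> no (count: 0)
  'pretest' -> no (count: 0)
  'disconnect' -> YES, starts with 'dis' (count: 1)
  'preheat' -> no (count: 1)
  'rewrite' -> no (count: 1)
  'disagree' -> YES, starts with 'dis' (count: 2)
  'redo' -> no (count: 2)
  'reheat' -> no (count: 2)
  'unlike' -> no (count: 2)
  'sing' -> no (count: 2)
Total with prefix 'dis': 2

2


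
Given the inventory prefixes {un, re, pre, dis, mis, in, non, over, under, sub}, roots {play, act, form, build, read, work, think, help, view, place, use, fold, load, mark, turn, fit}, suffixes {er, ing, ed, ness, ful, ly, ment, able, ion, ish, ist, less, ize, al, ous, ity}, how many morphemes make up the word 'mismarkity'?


Segmenting 'mismarkity' against the inventory:
  'mis' -> prefix (morpheme 1)
  'mark' -> root (morpheme 2)
  'ity' -> suffix (morpheme 3)
Total morphemes: 3

3


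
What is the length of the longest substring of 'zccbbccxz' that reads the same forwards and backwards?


Scanning 'zccbbccxz' for palindromic substrings.
Substring at positions 1-6: 'ccbbcc'.
Check: reverse('ccbbcc') = 'ccbbcc' -> palindrome confirmed.
Neighbouring characters ('z' / 'x') break symmetry, so it cannot extend further.
No longer palindromic substring exists; longest length = 6

6


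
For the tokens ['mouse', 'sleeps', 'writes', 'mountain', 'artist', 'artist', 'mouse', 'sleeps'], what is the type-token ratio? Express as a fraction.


Tokens: 8
Unique types: ('artist', 'mountain', 'mouse', 'sleeps', 'writes') = 5
TTR = 5/8
Already in lowest terms.

5/8


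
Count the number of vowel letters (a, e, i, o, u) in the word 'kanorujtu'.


Scanning each character of 'kanorujtu':
  Position 1: 'k' -> consonant (running count: 0)
  Position 2: 'a' -> vowel (running count: 1)
  Position 3: 'n' -> consonant (running count: 1)
  Position 4: 'o' -> vowel (running count: 2)
  Position 5: 'r' -> consonant (running count: 2)
  Position 6: 'u' -> vowel (running count: 3)
  Position 7: 'j' -> consonant (running count: 3)
  Position 8: 't' -> consonant (running count: 3)
  Position 9: 'u' -> vowel (running count: 4)
Total vowels: 4

4


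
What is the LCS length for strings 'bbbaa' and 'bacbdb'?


DP table for LCS of 'bbbaa' and 'bacbdb':
       b  a  c  b  d  b
    0  0  0  0  0  0  0
  b 0  1  1  1  1  1  1
  b 0  1  1  1  2  2  2
  b 0  1  1  1  2  2  3
  a 0  1  2  2  2  2  3
  a 0  1  2  2  2  2  3
LCS: 'bbb'
LCS length = 3

3


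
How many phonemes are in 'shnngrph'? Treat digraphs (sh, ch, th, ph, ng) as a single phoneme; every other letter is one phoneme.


Parsing 'shnngrph' greedily, digraphs first:
  'sh' -> digraph (1 consonant phoneme) (phonemes so far: 1)
  'n' -> consonant phoneme (phonemes so far: 2)
  'ng' -> digraph (1 consonant phoneme) (phonemes so far: 3)
  'r' -> consonant phoneme (phonemes so far: 4)
  'ph' -> digraph (1 consonant phoneme) (phonemes so far: 5)
Total phonemes: 5

5


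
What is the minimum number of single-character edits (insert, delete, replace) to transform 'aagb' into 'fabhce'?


Building DP table for s1='aagb' (len 4) and s2='fabhce' (len 6):
       f  a  b  h  c  e
    0  1  2  3  4  5  6
  a 1  1  1  2  3  4  5
  a 2  2  1  2  3  4  5
  g 3  3  2  2  3  4  5
  b 4  4  3  2  3  4  5
Edit distance = dp[4][6] = 5

5


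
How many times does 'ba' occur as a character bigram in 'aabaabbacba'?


Scanning 'aabaabbacba' for bigram 'ba':
  Position 0: 'aa' -> no
  Position 1: 'ab' -> no
  Position 2: 'ba' -> MATCH
  Position 3: 'aa' -> no
  Position 4: 'ab' -> no
  Position 5: 'bb' -> no
  Position 6: 'ba' -> MATCH
  Position 7: 'ac' -> no
  Position 8: 'cb' -> no
  Position 9: 'ba' -> MATCH
Total matches: 3

3


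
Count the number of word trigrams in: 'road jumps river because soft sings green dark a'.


Word trigrams from [9] words:
  Trigram 1: (road jumps river)
  Trigram 2: (jumps river because)
  Trigram 3: (river because soft)
  Trigram 4: (because soft sings)
  Trigram 5: (soft sings green)
  Trigram 6: (sings green dark)
  Trigram 7: (green dark a)
Total word trigrams: 9 - 2 = 7

7


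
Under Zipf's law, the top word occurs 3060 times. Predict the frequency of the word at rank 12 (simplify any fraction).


Zipf's law: freq(rank) = f1 / rank
f1 = 3060, rank = 12
freq = 3060 / 12
= 255

255
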